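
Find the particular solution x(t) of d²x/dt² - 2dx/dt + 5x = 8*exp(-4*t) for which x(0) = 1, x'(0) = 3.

Characteristic equation r² - 2r + 5 = 0 has discriminant (-2)² - 4·(5) = -16 < 0, so r = 1 ± 2i.
Hence x_h = C1*cos(2*t)*exp(t) + C2*exp(t)*sin(2*t).
Try x_p = A*exp(-4*t). Substituting into the equation and dividing by exp(-4*t) gives A = 8/29, so x_p = 8*exp(-4*t)/29.
General solution: x = 8*exp(-4*t)/29 + C1*cos(2*t)*exp(t) + C2*exp(t)*sin(2*t).
Apply the initial conditions: x(0) = 8/29 + C1 = 1 and x'(0) = -32/29 + C1 + 2*C2 = 3. Solving gives C1 = 21/29, C2 = 49/29.

x = 8*exp(-4*t)/29 + 21*cos(2*t)*exp(t)/29 + 49*exp(t)*sin(2*t)/29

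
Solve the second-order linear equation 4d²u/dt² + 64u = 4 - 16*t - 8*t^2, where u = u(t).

u = 5/64 - t/4 - t**2/8 + C1*cos(4*t) + C2*sin(4*t)

Divide through by 4: u'' + 16u = 1 - 4*t - 2*t^2.
Characteristic equation r² + 16 = 0 has discriminant (0)² - 4·(16) = -64 < 0, so r = ± 4i.
Hence u_h = C1*cos(4*t) + C2*sin(4*t).
For the particular solution try u_p = A0 + A1*t + A2*t^2. Substituting and matching coefficients of each power of t gives A0 = 5/64, A1 = -1/4, A2 = -1/8, so u_p = 5/64 - t/4 - t^2/8.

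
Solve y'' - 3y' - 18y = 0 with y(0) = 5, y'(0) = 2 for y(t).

y = 17*exp(6*t)/9 + 28*exp(-3*t)/9

Characteristic equation r² - 3r - 18 = 0 factors as (r - 6)(r + 3) = 0, so r = 6, -3.
Hence y_h = C1*exp(6*t) + C2*exp(-3*t).
Apply the initial conditions: y(0) = C1 + C2 = 5 and y'(0) = -3*C2 + 6*C1 = 2. Solving gives C1 = 17/9, C2 = 28/9.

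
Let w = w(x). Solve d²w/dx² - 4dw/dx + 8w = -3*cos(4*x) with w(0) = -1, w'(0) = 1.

w = 3*sin(4*x)/20 + 3*cos(4*x)/40 - 43*cos(2*x)*exp(2*x)/40 + 51*exp(2*x)*sin(2*x)/40

Characteristic equation r² - 4r + 8 = 0 has discriminant (-4)² - 4·(8) = -16 < 0, so r = 2 ± 2i.
Hence w_h = C1*cos(2*x)*exp(2*x) + C2*exp(2*x)*sin(2*x).
Try w_p = A*cos(4*x) + B*sin(4*x). Substituting and equating the coefficients of cos(4x) and sin(4x) gives A = 3/40, B = 3/20, so w_p = 3*sin(4*x)/20 + 3*cos(4*x)/40.
General solution: w = 3*sin(4*x)/20 + 3*cos(4*x)/40 + C1*cos(2*x)*exp(2*x) + C2*exp(2*x)*sin(2*x).
Apply the initial conditions: w(0) = 3/40 + C1 = -1 and w'(0) = 3/5 + 2*C1 + 2*C2 = 1. Solving gives C1 = -43/40, C2 = 51/40.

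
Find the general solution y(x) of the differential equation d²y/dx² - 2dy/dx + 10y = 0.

y = C1*cos(3*x)*exp(x) + C2*exp(x)*sin(3*x)

Characteristic equation r² - 2r + 10 = 0 has discriminant (-2)² - 4·(10) = -36 < 0, so r = 1 ± 3i.
Hence y_h = C1*cos(3*x)*exp(x) + C2*exp(x)*sin(3*x).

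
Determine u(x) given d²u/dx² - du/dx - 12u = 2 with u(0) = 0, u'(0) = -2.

u = -1/6 - 3*exp(4*x)/14 + 8*exp(-3*x)/21

Characteristic equation r² - r - 12 = 0 factors as (r - 4)(r + 3) = 0, so r = 4, -3.
Hence u_h = C1*exp(4*x) + C2*exp(-3*x).
For the particular solution try u_p = A0. Substituting and matching coefficients of each power of x gives A0 = -1/6, so u_p = -1/6.
General solution: u = -1/6 + C1*exp(4*x) + C2*exp(-3*x).
Apply the initial conditions: u(0) = -1/6 + C1 + C2 = 0 and u'(0) = -3*C2 + 4*C1 = -2. Solving gives C1 = -3/14, C2 = 8/21.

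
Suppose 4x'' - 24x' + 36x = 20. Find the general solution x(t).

x = 5/9 + C1*exp(3*t) + C2*t*exp(3*t)

Divide through by 4: x'' - 6x' + 9x = 5.
Characteristic equation r² - 6r + 9 = 0 has discriminant (-6)² - 4·(9) = 0, so r = 3 is a repeated root.
Hence x_h = (C1 + C2*t)*exp(3*t).
For the particular solution try x_p = A0. Substituting and matching coefficients of each power of t gives A0 = 5/9, so x_p = 5/9.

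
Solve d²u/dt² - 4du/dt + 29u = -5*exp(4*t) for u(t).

u = -5*exp(4*t)/29 + C1*cos(5*t)*exp(2*t) + C2*exp(2*t)*sin(5*t)

Characteristic equation r² - 4r + 29 = 0 has discriminant (-4)² - 4·(29) = -100 < 0, so r = 2 ± 5i.
Hence u_h = C1*cos(5*t)*exp(2*t) + C2*exp(2*t)*sin(5*t).
Try u_p = A*exp(4*t). Substituting into the equation and dividing by exp(4*t) gives A = -5/29, so u_p = -5*exp(4*t)/29.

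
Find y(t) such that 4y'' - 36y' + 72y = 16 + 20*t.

y = 13/36 + 5*t/18 + C1*exp(6*t) + C2*exp(3*t)

Divide through by 4: y'' - 9y' + 18y = 4 + 5*t.
Characteristic equation r² - 9r + 18 = 0 factors as (r - 6)(r - 3) = 0, so r = 6, 3.
Hence y_h = C1*exp(6*t) + C2*exp(3*t).
For the particular solution try y_p = A0 + A1*t. Substituting and matching coefficients of each power of t gives A0 = 13/36, A1 = 5/18, so y_p = 13/36 + 5*t/18.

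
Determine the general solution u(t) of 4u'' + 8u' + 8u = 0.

u = C1*cos(t)*exp(-t) + C2*exp(-t)*sin(t)

Divide through by 4: u'' + 2u' + 2u = 0.
Characteristic equation r² + 2r + 2 = 0 has discriminant (2)² - 4·(2) = -4 < 0, so r = -1 ± i.
Hence u_h = C1*cos(t)*exp(-t) + C2*exp(-t)*sin(t).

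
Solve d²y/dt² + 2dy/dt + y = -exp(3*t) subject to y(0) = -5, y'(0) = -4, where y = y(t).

y = -79*exp(-t)/16 - exp(3*t)/16 - 35*t*exp(-t)/4

Characteristic equation r² + 2r + 1 = 0 has discriminant (2)² - 4·(1) = 0, so r = -1 is a repeated root.
Hence y_h = (C1 + C2*t)*exp(-t).
Try y_p = A*exp(3*t). Substituting into the equation and dividing by exp(3*t) gives A = -1/16, so y_p = -exp(3*t)/16.
General solution: y = -exp(3*t)/16 + C1*exp(-t) + C2*t*exp(-t).
Apply the initial conditions: y(0) = -1/16 + C1 = -5 and y'(0) = -3/16 + C2 - C1 = -4. Solving gives C1 = -79/16, C2 = -35/4.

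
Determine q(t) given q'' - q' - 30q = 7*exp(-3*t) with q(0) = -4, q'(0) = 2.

Characteristic equation r² - r - 30 = 0 factors as (r - 6)(r + 5) = 0, so r = 6, -5.
Hence q_h = C1*exp(6*t) + C2*exp(-5*t).
Try q_p = A*exp(-3*t). Substituting into the equation and dividing by exp(-3*t) gives A = -7/18, so q_p = -7*exp(-3*t)/18.
General solution: q = -7*exp(-3*t)/18 + C1*exp(6*t) + C2*exp(-5*t).
Apply the initial conditions: q(0) = -7/18 + C1 + C2 = -4 and q'(0) = 7/6 - 5*C2 + 6*C1 = 2. Solving gives C1 = -155/99, C2 = -45/22.

q = -155*exp(6*t)/99 - 45*exp(-5*t)/22 - 7*exp(-3*t)/18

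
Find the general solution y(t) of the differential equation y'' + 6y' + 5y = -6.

Characteristic equation r² + 6r + 5 = 0 factors as (r + 1)(r + 5) = 0, so r = -1, -5.
Hence y_h = C1*exp(-t) + C2*exp(-5*t).
For the particular solution try y_p = A0. Substituting and matching coefficients of each power of t gives A0 = -6/5, so y_p = -6/5.

y = -6/5 + C1*exp(-t) + C2*exp(-5*t)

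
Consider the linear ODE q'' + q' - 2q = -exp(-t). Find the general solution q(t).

q = exp(-t)/2 + C1*exp(-2*t) + C2*exp(t)

Characteristic equation r² + r - 2 = 0 factors as (r + 2)(r - 1) = 0, so r = -2, 1.
Hence q_h = C1*exp(-2*t) + C2*exp(t).
Try q_p = A*exp(-t). Substituting into the equation and dividing by exp(-t) gives A = 1/2, so q_p = exp(-t)/2.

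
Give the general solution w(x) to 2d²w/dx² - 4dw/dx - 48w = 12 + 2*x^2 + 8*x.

w = -415/1728 - 23*x/144 - x**2/24 + C1*exp(-4*x) + C2*exp(6*x)

Divide through by 2: w'' - 2w' - 24w = 6 + x^2 + 4*x.
Characteristic equation r² - 2r - 24 = 0 factors as (r + 4)(r - 6) = 0, so r = -4, 6.
Hence w_h = C1*exp(-4*x) + C2*exp(6*x).
For the particular solution try w_p = A0 + A1*x + A2*x^2. Substituting and matching coefficients of each power of x gives A0 = -415/1728, A1 = -23/144, A2 = -1/24, so w_p = -415/1728 - 23*x/144 - x^2/24.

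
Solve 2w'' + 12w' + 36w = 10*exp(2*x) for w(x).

w = 5*exp(2*x)/34 + C1*cos(3*x)*exp(-3*x) + C2*exp(-3*x)*sin(3*x)

Divide through by 2: w'' + 6w' + 18w = 5*exp(2*x).
Characteristic equation r² + 6r + 18 = 0 has discriminant (6)² - 4·(18) = -36 < 0, so r = -3 ± 3i.
Hence w_h = C1*cos(3*x)*exp(-3*x) + C2*exp(-3*x)*sin(3*x).
Try w_p = A*exp(2*x). Substituting into the equation and dividing by exp(2*x) gives A = 5/34, so w_p = 5*exp(2*x)/34.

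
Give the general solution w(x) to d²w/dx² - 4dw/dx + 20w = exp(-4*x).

Characteristic equation r² - 4r + 20 = 0 has discriminant (-4)² - 4·(20) = -64 < 0, so r = 2 ± 4i.
Hence w_h = C1*cos(4*x)*exp(2*x) + C2*exp(2*x)*sin(4*x).
Try w_p = A*exp(-4*x). Substituting into the equation and dividing by exp(-4*x) gives A = 1/52, so w_p = exp(-4*x)/52.

w = exp(-4*x)/52 + C1*cos(4*x)*exp(2*x) + C2*exp(2*x)*sin(4*x)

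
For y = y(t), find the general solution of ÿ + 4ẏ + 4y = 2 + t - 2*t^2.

Characteristic equation r² + 4r + 4 = 0 has discriminant (4)² - 4·(4) = 0, so r = -2 is a repeated root.
Hence y_h = (C1 + C2*t)*exp(-2*t).
For the particular solution try y_p = A0 + A1*t + A2*t^2. Substituting and matching coefficients of each power of t gives A0 = -1/2, A1 = 5/4, A2 = -1/2, so y_p = -1/2 - t^2/2 + 5*t/4.

y = -1/2 - t**2/2 + 5*t/4 + C1*exp(-2*t) + C2*t*exp(-2*t)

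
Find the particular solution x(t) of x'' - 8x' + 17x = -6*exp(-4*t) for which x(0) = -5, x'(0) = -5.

Characteristic equation r² - 8r + 17 = 0 has discriminant (-8)² - 4·(17) = -4 < 0, so r = 4 ± i.
Hence x_h = C1*cos(t)*exp(4*t) + C2*exp(4*t)*sin(t).
Try x_p = A*exp(-4*t). Substituting into the equation and dividing by exp(-4*t) gives A = -6/65, so x_p = -6*exp(-4*t)/65.
General solution: x = -6*exp(-4*t)/65 + C1*cos(t)*exp(4*t) + C2*exp(4*t)*sin(t).
Apply the initial conditions: x(0) = -6/65 + C1 = -5 and x'(0) = 24/65 + C2 + 4*C1 = -5. Solving gives C1 = -319/65, C2 = 927/65.

x = -6*exp(-4*t)/65 - 319*cos(t)*exp(4*t)/65 + 927*exp(4*t)*sin(t)/65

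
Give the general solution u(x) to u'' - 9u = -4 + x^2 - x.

Characteristic equation r² - 9 = 0 factors as (r - 3)(r + 3) = 0, so r = 3, -3.
Hence u_h = C1*exp(3*x) + C2*exp(-3*x).
For the particular solution try u_p = A0 + A1*x + A2*x^2. Substituting and matching coefficients of each power of x gives A0 = 34/81, A1 = 1/9, A2 = -1/9, so u_p = 34/81 - x^2/9 + x/9.

u = 34/81 - x**2/9 + x/9 + C1*exp(3*x) + C2*exp(-3*x)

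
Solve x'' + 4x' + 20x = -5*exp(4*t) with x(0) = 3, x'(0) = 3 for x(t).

x = -5*exp(4*t)/52 + 161*cos(4*t)*exp(-2*t)/52 + 249*exp(-2*t)*sin(4*t)/104

Characteristic equation r² + 4r + 20 = 0 has discriminant (4)² - 4·(20) = -64 < 0, so r = -2 ± 4i.
Hence x_h = C1*cos(4*t)*exp(-2*t) + C2*exp(-2*t)*sin(4*t).
Try x_p = A*exp(4*t). Substituting into the equation and dividing by exp(4*t) gives A = -5/52, so x_p = -5*exp(4*t)/52.
General solution: x = -5*exp(4*t)/52 + C1*cos(4*t)*exp(-2*t) + C2*exp(-2*t)*sin(4*t).
Apply the initial conditions: x(0) = -5/52 + C1 = 3 and x'(0) = -5/13 - 2*C1 + 4*C2 = 3. Solving gives C1 = 161/52, C2 = 249/104.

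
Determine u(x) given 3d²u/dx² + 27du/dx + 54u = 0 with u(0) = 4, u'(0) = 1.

Divide through by 3: u'' + 9u' + 18u = 0.
Characteristic equation r² + 9r + 18 = 0 factors as (r + 3)(r + 6) = 0, so r = -3, -6.
Hence u_h = C1*exp(-3*x) + C2*exp(-6*x).
Apply the initial conditions: u(0) = C1 + C2 = 4 and u'(0) = -6*C2 - 3*C1 = 1. Solving gives C1 = 25/3, C2 = -13/3.

u = -13*exp(-6*x)/3 + 25*exp(-3*x)/3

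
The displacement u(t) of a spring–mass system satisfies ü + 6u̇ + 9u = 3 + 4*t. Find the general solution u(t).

Characteristic equation r² + 6r + 9 = 0 has discriminant (6)² - 4·(9) = 0, so r = -3 is a repeated root.
Hence u_h = (C1 + C2*t)*exp(-3*t).
For the particular solution try u_p = A0 + A1*t. Substituting and matching coefficients of each power of t gives A0 = 1/27, A1 = 4/9, so u_p = 1/27 + 4*t/9.

u = 1/27 + 4*t/9 + C1*exp(-3*t) + C2*t*exp(-3*t)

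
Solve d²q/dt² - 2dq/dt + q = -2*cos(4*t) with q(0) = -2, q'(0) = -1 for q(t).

q = -608*exp(t)/289 + 16*sin(4*t)/289 + 30*cos(4*t)/289 + 15*t*exp(t)/17

Characteristic equation r² - 2r + 1 = 0 has discriminant (-2)² - 4·(1) = 0, so r = 1 is a repeated root.
Hence q_h = (C1 + C2*t)*exp(t).
Try q_p = A*cos(4*t) + B*sin(4*t). Substituting and equating the coefficients of cos(4t) and sin(4t) gives A = 30/289, B = 16/289, so q_p = 16*sin(4*t)/289 + 30*cos(4*t)/289.
General solution: q = 16*sin(4*t)/289 + 30*cos(4*t)/289 + C1*exp(t) + C2*t*exp(t).
Apply the initial conditions: q(0) = 30/289 + C1 = -2 and q'(0) = 64/289 + C1 + C2 = -1. Solving gives C1 = -608/289, C2 = 15/17.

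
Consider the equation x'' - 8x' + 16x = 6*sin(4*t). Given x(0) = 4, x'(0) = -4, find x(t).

x = 3*cos(4*t)/16 + 61*exp(4*t)/16 - 77*t*exp(4*t)/4

Characteristic equation r² - 8r + 16 = 0 has discriminant (-8)² - 4·(16) = 0, so r = 4 is a repeated root.
Hence x_h = (C1 + C2*t)*exp(4*t).
Try x_p = A*cos(4*t) + B*sin(4*t). Substituting and equating the coefficients of cos(4t) and sin(4t) gives A = 3/16, B = 0, so x_p = 3*cos(4*t)/16.
General solution: x = 3*cos(4*t)/16 + C1*exp(4*t) + C2*t*exp(4*t).
Apply the initial conditions: x(0) = 3/16 + C1 = 4 and x'(0) = C2 + 4*C1 = -4. Solving gives C1 = 61/16, C2 = -77/4.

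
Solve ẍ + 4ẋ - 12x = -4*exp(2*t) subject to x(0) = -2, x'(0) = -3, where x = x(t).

Characteristic equation r² + 4r - 12 = 0 factors as (r - 2)(r + 6) = 0, so r = 2, -6.
Hence x_h = C1*exp(2*t) + C2*exp(-6*t).
Since exp(2*t) solves the homogeneous equation (r = 2 is a root of multiplicity 1), multiply the trial by t. Try x_p = A*t*exp(2*t). Substituting into the equation and dividing by exp(2*t) gives A = -1/2, so x_p = -t*exp(2*t)/2.
General solution: x = C1*exp(2*t) + C2*exp(-6*t) - t*exp(2*t)/2.
Apply the initial conditions: x(0) = C1 + C2 = -2 and x'(0) = -1/2 - 6*C2 + 2*C1 = -3. Solving gives C1 = -29/16, C2 = -3/16.

x = -29*exp(2*t)/16 - 3*exp(-6*t)/16 - t*exp(2*t)/2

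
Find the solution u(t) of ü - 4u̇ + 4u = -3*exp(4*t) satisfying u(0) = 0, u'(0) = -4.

Characteristic equation r² - 4r + 4 = 0 has discriminant (-4)² - 4·(4) = 0, so r = 2 is a repeated root.
Hence u_h = (C1 + C2*t)*exp(2*t).
Try u_p = A*exp(4*t). Substituting into the equation and dividing by exp(4*t) gives A = -3/4, so u_p = -3*exp(4*t)/4.
General solution: u = -3*exp(4*t)/4 + C1*exp(2*t) + C2*t*exp(2*t).
Apply the initial conditions: u(0) = -3/4 + C1 = 0 and u'(0) = -3 + C2 + 2*C1 = -4. Solving gives C1 = 3/4, C2 = -5/2.

u = -3*exp(4*t)/4 + 3*exp(2*t)/4 - 5*t*exp(2*t)/2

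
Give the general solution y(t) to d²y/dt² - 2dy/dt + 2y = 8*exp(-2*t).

Characteristic equation r² - 2r + 2 = 0 has discriminant (-2)² - 4·(2) = -4 < 0, so r = 1 ± i.
Hence y_h = C1*cos(t)*exp(t) + C2*exp(t)*sin(t).
Try y_p = A*exp(-2*t). Substituting into the equation and dividing by exp(-2*t) gives A = 4/5, so y_p = 4*exp(-2*t)/5.

y = 4*exp(-2*t)/5 + C1*cos(t)*exp(t) + C2*exp(t)*sin(t)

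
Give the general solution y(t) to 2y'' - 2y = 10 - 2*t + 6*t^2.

Divide through by 2: y'' - y = 5 - t + 3*t^2.
Characteristic equation r² - 1 = 0 factors as (r + 1)(r - 1) = 0, so r = -1, 1.
Hence y_h = C1*exp(-t) + C2*exp(t).
For the particular solution try y_p = A0 + A1*t + A2*t^2. Substituting and matching coefficients of each power of t gives A0 = -11, A1 = 1, A2 = -3, so y_p = -11 + t - 3*t^2.

y = -11 + t - 3*t**2 + C1*exp(-t) + C2*exp(t)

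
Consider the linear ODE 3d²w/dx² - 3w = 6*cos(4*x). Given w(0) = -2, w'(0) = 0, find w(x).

Divide through by 3: w'' - w = 2*cos(4*x).
Characteristic equation r² - 1 = 0 factors as (r + 1)(r - 1) = 0, so r = -1, 1.
Hence w_h = C1*exp(-x) + C2*exp(x).
Try w_p = A*cos(4*x) + B*sin(4*x). Substituting and equating the coefficients of cos(4x) and sin(4x) gives A = -2/17, B = 0, so w_p = -2*cos(4*x)/17.
General solution: w = -2*cos(4*x)/17 + C1*exp(-x) + C2*exp(x).
Apply the initial conditions: w(0) = -2/17 + C1 + C2 = -2 and w'(0) = C2 - C1 = 0. Solving gives C1 = -16/17, C2 = -16/17.

w = -16*exp(x)/17 - 16*exp(-x)/17 - 2*cos(4*x)/17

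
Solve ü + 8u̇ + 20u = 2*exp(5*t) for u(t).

u = 2*exp(5*t)/85 + C1*cos(2*t)*exp(-4*t) + C2*exp(-4*t)*sin(2*t)

Characteristic equation r² + 8r + 20 = 0 has discriminant (8)² - 4·(20) = -16 < 0, so r = -4 ± 2i.
Hence u_h = C1*cos(2*t)*exp(-4*t) + C2*exp(-4*t)*sin(2*t).
Try u_p = A*exp(5*t). Substituting into the equation and dividing by exp(5*t) gives A = 2/85, so u_p = 2*exp(5*t)/85.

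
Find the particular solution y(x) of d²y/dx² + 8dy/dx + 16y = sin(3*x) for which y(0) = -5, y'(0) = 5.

y = -3101*exp(-4*x)/625 - 24*cos(3*x)/625 + 7*sin(3*x)/625 - 372*x*exp(-4*x)/25

Characteristic equation r² + 8r + 16 = 0 has discriminant (8)² - 4·(16) = 0, so r = -4 is a repeated root.
Hence y_h = (C1 + C2*x)*exp(-4*x).
Try y_p = A*cos(3*x) + B*sin(3*x). Substituting and equating the coefficients of cos(3x) and sin(3x) gives A = -24/625, B = 7/625, so y_p = -24*cos(3*x)/625 + 7*sin(3*x)/625.
General solution: y = -24*cos(3*x)/625 + 7*sin(3*x)/625 + C1*exp(-4*x) + C2*x*exp(-4*x).
Apply the initial conditions: y(0) = -24/625 + C1 = -5 and y'(0) = 21/625 + C2 - 4*C1 = 5. Solving gives C1 = -3101/625, C2 = -372/25.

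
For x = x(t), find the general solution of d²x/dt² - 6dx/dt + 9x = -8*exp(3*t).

Characteristic equation r² - 6r + 9 = 0 has discriminant (-6)² - 4·(9) = 0, so r = 3 is a repeated root.
Hence x_h = (C1 + C2*t)*exp(3*t).
Since exp(3*t) solves the homogeneous equation (r = 3 is a root of multiplicity 2), multiply the trial by t^2. Try x_p = A*t^2*exp(3*t). Substituting into the equation and dividing by exp(3*t) gives A = -4, so x_p = -4*t^2*exp(3*t).

x = C1*exp(3*t) - 4*t**2*exp(3*t) + C2*t*exp(3*t)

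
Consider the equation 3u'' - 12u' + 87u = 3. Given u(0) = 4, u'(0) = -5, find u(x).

Divide through by 3: u'' - 4u' + 29u = 1.
Characteristic equation r² - 4r + 29 = 0 has discriminant (-4)² - 4·(29) = -100 < 0, so r = 2 ± 5i.
Hence u_h = C1*cos(5*x)*exp(2*x) + C2*exp(2*x)*sin(5*x).
For the particular solution try u_p = A0. Substituting and matching coefficients of each power of x gives A0 = 1/29, so u_p = 1/29.
General solution: u = 1/29 + C1*cos(5*x)*exp(2*x) + C2*exp(2*x)*sin(5*x).
Apply the initial conditions: u(0) = 1/29 + C1 = 4 and u'(0) = 2*C1 + 5*C2 = -5. Solving gives C1 = 115/29, C2 = -75/29.

u = 1/29 - 75*exp(2*x)*sin(5*x)/29 + 115*cos(5*x)*exp(2*x)/29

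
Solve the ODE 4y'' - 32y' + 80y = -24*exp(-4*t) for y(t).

y = -3*exp(-4*t)/34 + C1*cos(2*t)*exp(4*t) + C2*exp(4*t)*sin(2*t)

Divide through by 4: y'' - 8y' + 20y = -6*exp(-4*t).
Characteristic equation r² - 8r + 20 = 0 has discriminant (-8)² - 4·(20) = -16 < 0, so r = 4 ± 2i.
Hence y_h = C1*cos(2*t)*exp(4*t) + C2*exp(4*t)*sin(2*t).
Try y_p = A*exp(-4*t). Substituting into the equation and dividing by exp(-4*t) gives A = -3/34, so y_p = -3*exp(-4*t)/34.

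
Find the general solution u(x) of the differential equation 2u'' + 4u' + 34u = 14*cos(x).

Divide through by 2: u'' + 2u' + 17u = 7*cos(x).
Characteristic equation r² + 2r + 17 = 0 has discriminant (2)² - 4·(17) = -64 < 0, so r = -1 ± 4i.
Hence u_h = C1*cos(4*x)*exp(-x) + C2*exp(-x)*sin(4*x).
Try u_p = A*cos(x) + B*sin(x). Substituting and equating the coefficients of cos(x) and sin(x) gives A = 28/65, B = 7/130, so u_p = 7*sin(x)/130 + 28*cos(x)/65.

u = 7*sin(x)/130 + 28*cos(x)/65 + C1*cos(4*x)*exp(-x) + C2*exp(-x)*sin(4*x)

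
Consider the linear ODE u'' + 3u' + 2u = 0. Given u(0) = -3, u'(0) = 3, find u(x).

u = -3*exp(-x)

Characteristic equation r² + 3r + 2 = 0 factors as (r + 2)(r + 1) = 0, so r = -2, -1.
Hence u_h = C1*exp(-2*x) + C2*exp(-x).
Apply the initial conditions: u(0) = C1 + C2 = -3 and u'(0) = -C2 - 2*C1 = 3. Solving gives C1 = 0, C2 = -3.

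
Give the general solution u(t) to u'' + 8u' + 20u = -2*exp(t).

Characteristic equation r² + 8r + 20 = 0 has discriminant (8)² - 4·(20) = -16 < 0, so r = -4 ± 2i.
Hence u_h = C1*cos(2*t)*exp(-4*t) + C2*exp(-4*t)*sin(2*t).
Try u_p = A*exp(t). Substituting into the equation and dividing by exp(t) gives A = -2/29, so u_p = -2*exp(t)/29.

u = -2*exp(t)/29 + C1*cos(2*t)*exp(-4*t) + C2*exp(-4*t)*sin(2*t)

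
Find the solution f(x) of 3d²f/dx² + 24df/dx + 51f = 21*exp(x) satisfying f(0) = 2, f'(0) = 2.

f = 7*exp(x)/26 + 45*cos(x)*exp(-4*x)/26 + 225*exp(-4*x)*sin(x)/26

Divide through by 3: f'' + 8f' + 17f = 7*exp(x).
Characteristic equation r² + 8r + 17 = 0 has discriminant (8)² - 4·(17) = -4 < 0, so r = -4 ± i.
Hence f_h = C1*cos(x)*exp(-4*x) + C2*exp(-4*x)*sin(x).
Try f_p = A*exp(x). Substituting into the equation and dividing by exp(x) gives A = 7/26, so f_p = 7*exp(x)/26.
General solution: f = 7*exp(x)/26 + C1*cos(x)*exp(-4*x) + C2*exp(-4*x)*sin(x).
Apply the initial conditions: f(0) = 7/26 + C1 = 2 and f'(0) = 7/26 + C2 - 4*C1 = 2. Solving gives C1 = 45/26, C2 = 225/26.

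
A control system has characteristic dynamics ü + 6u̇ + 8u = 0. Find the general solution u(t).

Characteristic equation r² + 6r + 8 = 0 factors as (r + 2)(r + 4) = 0, so r = -2, -4.
Hence u_h = C1*exp(-2*t) + C2*exp(-4*t).

u = C1*exp(-2*t) + C2*exp(-4*t)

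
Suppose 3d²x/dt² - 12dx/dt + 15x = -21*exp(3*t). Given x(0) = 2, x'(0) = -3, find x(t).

x = -7*exp(3*t)/2 - 7*exp(2*t)*sin(t)/2 + 11*cos(t)*exp(2*t)/2

Divide through by 3: x'' - 4x' + 5x = -7*exp(3*t).
Characteristic equation r² - 4r + 5 = 0 has discriminant (-4)² - 4·(5) = -4 < 0, so r = 2 ± i.
Hence x_h = C1*cos(t)*exp(2*t) + C2*exp(2*t)*sin(t).
Try x_p = A*exp(3*t). Substituting into the equation and dividing by exp(3*t) gives A = -7/2, so x_p = -7*exp(3*t)/2.
General solution: x = -7*exp(3*t)/2 + C1*cos(t)*exp(2*t) + C2*exp(2*t)*sin(t).
Apply the initial conditions: x(0) = -7/2 + C1 = 2 and x'(0) = -21/2 + C2 + 2*C1 = -3. Solving gives C1 = 11/2, C2 = -7/2.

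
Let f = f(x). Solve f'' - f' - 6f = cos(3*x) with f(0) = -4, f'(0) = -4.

Characteristic equation r² - r - 6 = 0 factors as (r - 3)(r + 2) = 0, so r = 3, -2.
Hence f_h = C1*exp(3*x) + C2*exp(-2*x).
Try f_p = A*cos(3*x) + B*sin(3*x). Substituting and equating the coefficients of cos(3x) and sin(3x) gives A = -5/78, B = -1/78, so f_p = -5*cos(3*x)/78 - sin(3*x)/78.
General solution: f = -5*cos(3*x)/78 - sin(3*x)/78 + C1*exp(3*x) + C2*exp(-2*x).
Apply the initial conditions: f(0) = -5/78 + C1 + C2 = -4 and f'(0) = -1/26 - 2*C2 + 3*C1 = -4. Solving gives C1 = -71/30, C2 = -102/65.

f = -102*exp(-2*x)/65 - 71*exp(3*x)/30 - 5*cos(3*x)/78 - sin(3*x)/78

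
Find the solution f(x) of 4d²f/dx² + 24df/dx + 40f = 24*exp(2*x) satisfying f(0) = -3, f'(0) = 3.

f = 3*exp(2*x)/13 - 93*exp(-3*x)*sin(x)/13 - 42*cos(x)*exp(-3*x)/13

Divide through by 4: f'' + 6f' + 10f = 6*exp(2*x).
Characteristic equation r² + 6r + 10 = 0 has discriminant (6)² - 4·(10) = -4 < 0, so r = -3 ± i.
Hence f_h = C1*cos(x)*exp(-3*x) + C2*exp(-3*x)*sin(x).
Try f_p = A*exp(2*x). Substituting into the equation and dividing by exp(2*x) gives A = 3/13, so f_p = 3*exp(2*x)/13.
General solution: f = 3*exp(2*x)/13 + C1*cos(x)*exp(-3*x) + C2*exp(-3*x)*sin(x).
Apply the initial conditions: f(0) = 3/13 + C1 = -3 and f'(0) = 6/13 + C2 - 3*C1 = 3. Solving gives C1 = -42/13, C2 = -93/13.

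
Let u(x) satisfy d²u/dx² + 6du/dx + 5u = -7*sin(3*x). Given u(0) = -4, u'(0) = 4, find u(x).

u = -181*exp(-x)/40 + 7*sin(3*x)/85 + 21*exp(-5*x)/136 + 63*cos(3*x)/170

Characteristic equation r² + 6r + 5 = 0 factors as (r + 1)(r + 5) = 0, so r = -1, -5.
Hence u_h = C1*exp(-x) + C2*exp(-5*x).
Try u_p = A*cos(3*x) + B*sin(3*x). Substituting and equating the coefficients of cos(3x) and sin(3x) gives A = 63/170, B = 7/85, so u_p = 7*sin(3*x)/85 + 63*cos(3*x)/170.
General solution: u = 7*sin(3*x)/85 + 63*cos(3*x)/170 + C1*exp(-x) + C2*exp(-5*x).
Apply the initial conditions: u(0) = 63/170 + C1 + C2 = -4 and u'(0) = 21/85 - C1 - 5*C2 = 4. Solving gives C1 = -181/40, C2 = 21/136.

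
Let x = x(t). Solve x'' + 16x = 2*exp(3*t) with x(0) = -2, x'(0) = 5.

x = -52*cos(4*t)/25 + 2*exp(3*t)/25 + 119*sin(4*t)/100

Characteristic equation r² + 16 = 0 has discriminant (0)² - 4·(16) = -64 < 0, so r = ± 4i.
Hence x_h = C1*cos(4*t) + C2*sin(4*t).
Try x_p = A*exp(3*t). Substituting into the equation and dividing by exp(3*t) gives A = 2/25, so x_p = 2*exp(3*t)/25.
General solution: x = 2*exp(3*t)/25 + C1*cos(4*t) + C2*sin(4*t).
Apply the initial conditions: x(0) = 2/25 + C1 = -2 and x'(0) = 6/25 + 4*C2 = 5. Solving gives C1 = -52/25, C2 = 119/100.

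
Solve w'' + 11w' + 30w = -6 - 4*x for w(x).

Characteristic equation r² + 11r + 30 = 0 factors as (r + 6)(r + 5) = 0, so r = -6, -5.
Hence w_h = C1*exp(-6*x) + C2*exp(-5*x).
For the particular solution try w_p = A0 + A1*x. Substituting and matching coefficients of each power of x gives A0 = -34/225, A1 = -2/15, so w_p = -34/225 - 2*x/15.

w = -34/225 - 2*x/15 + C1*exp(-6*x) + C2*exp(-5*x)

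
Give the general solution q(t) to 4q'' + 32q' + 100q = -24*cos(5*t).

q = -3*sin(5*t)/20 + C1*cos(3*t)*exp(-4*t) + C2*exp(-4*t)*sin(3*t)

Divide through by 4: q'' + 8q' + 25q = -6*cos(5*t).
Characteristic equation r² + 8r + 25 = 0 has discriminant (8)² - 4·(25) = -36 < 0, so r = -4 ± 3i.
Hence q_h = C1*cos(3*t)*exp(-4*t) + C2*exp(-4*t)*sin(3*t).
Try q_p = A*cos(5*t) + B*sin(5*t). Substituting and equating the coefficients of cos(5t) and sin(5t) gives A = 0, B = -3/20, so q_p = -3*sin(5*t)/20.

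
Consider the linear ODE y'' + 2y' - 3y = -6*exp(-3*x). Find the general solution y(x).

Characteristic equation r² + 2r - 3 = 0 factors as (r + 3)(r - 1) = 0, so r = -3, 1.
Hence y_h = C1*exp(-3*x) + C2*exp(x).
Since exp(-3*x) solves the homogeneous equation (r = -3 is a root of multiplicity 1), multiply the trial by x. Try y_p = A*x*exp(-3*x). Substituting into the equation and dividing by exp(-3*x) gives A = 3/2, so y_p = 3*x*exp(-3*x)/2.

y = C1*exp(-3*x) + C2*exp(x) + 3*x*exp(-3*x)/2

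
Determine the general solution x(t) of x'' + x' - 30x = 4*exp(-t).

x = -2*exp(-t)/15 + C1*exp(5*t) + C2*exp(-6*t)

Characteristic equation r² + r - 30 = 0 factors as (r - 5)(r + 6) = 0, so r = 5, -6.
Hence x_h = C1*exp(5*t) + C2*exp(-6*t).
Try x_p = A*exp(-t). Substituting into the equation and dividing by exp(-t) gives A = -2/15, so x_p = -2*exp(-t)/15.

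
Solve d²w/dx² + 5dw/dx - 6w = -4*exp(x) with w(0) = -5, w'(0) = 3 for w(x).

w = -185*exp(x)/49 - 60*exp(-6*x)/49 - 4*x*exp(x)/7

Characteristic equation r² + 5r - 6 = 0 factors as (r + 6)(r - 1) = 0, so r = -6, 1.
Hence w_h = C1*exp(-6*x) + C2*exp(x).
Since exp(x) solves the homogeneous equation (r = 1 is a root of multiplicity 1), multiply the trial by x. Try w_p = A*x*exp(x). Substituting into the equation and dividing by exp(x) gives A = -4/7, so w_p = -4*x*exp(x)/7.
General solution: w = C1*exp(-6*x) + C2*exp(x) - 4*x*exp(x)/7.
Apply the initial conditions: w(0) = C1 + C2 = -5 and w'(0) = -4/7 + C2 - 6*C1 = 3. Solving gives C1 = -60/49, C2 = -185/49.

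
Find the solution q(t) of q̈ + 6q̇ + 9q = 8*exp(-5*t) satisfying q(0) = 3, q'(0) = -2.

q = 2*exp(-5*t) + 11*t*exp(-3*t) + exp(-3*t)

Characteristic equation r² + 6r + 9 = 0 has discriminant (6)² - 4·(9) = 0, so r = -3 is a repeated root.
Hence q_h = (C1 + C2*t)*exp(-3*t).
Try q_p = A*exp(-5*t). Substituting into the equation and dividing by exp(-5*t) gives A = 2, so q_p = 2*exp(-5*t).
General solution: q = 2*exp(-5*t) + C1*exp(-3*t) + C2*t*exp(-3*t).
Apply the initial conditions: q(0) = 2 + C1 = 3 and q'(0) = -10 + C2 - 3*C1 = -2. Solving gives C1 = 1, C2 = 11.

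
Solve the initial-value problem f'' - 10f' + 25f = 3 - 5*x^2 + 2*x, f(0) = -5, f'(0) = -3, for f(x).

Characteristic equation r² - 10r + 25 = 0 has discriminant (-10)² - 4·(25) = 0, so r = 5 is a repeated root.
Hence f_h = (C1 + C2*x)*exp(5*x).
For the particular solution try f_p = A0 + A1*x + A2*x^2. Substituting and matching coefficients of each power of x gives A0 = 13/125, A1 = -2/25, A2 = -1/5, so f_p = 13/125 - 2*x/25 - x^2/5.
General solution: f = 13/125 - 2*x/25 - x^2/5 + C1*exp(5*x) + C2*x*exp(5*x).
Apply the initial conditions: f(0) = 13/125 + C1 = -5 and f'(0) = -2/25 + C2 + 5*C1 = -3. Solving gives C1 = -638/125, C2 = 113/5.

f = 13/125 - 638*exp(5*x)/125 - 2*x/25 - x**2/5 + 113*x*exp(5*x)/5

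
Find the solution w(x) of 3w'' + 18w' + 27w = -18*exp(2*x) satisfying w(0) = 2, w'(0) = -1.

w = -6*exp(2*x)/25 + 56*exp(-3*x)/25 + 31*x*exp(-3*x)/5

Divide through by 3: w'' + 6w' + 9w = -6*exp(2*x).
Characteristic equation r² + 6r + 9 = 0 has discriminant (6)² - 4·(9) = 0, so r = -3 is a repeated root.
Hence w_h = (C1 + C2*x)*exp(-3*x).
Try w_p = A*exp(2*x). Substituting into the equation and dividing by exp(2*x) gives A = -6/25, so w_p = -6*exp(2*x)/25.
General solution: w = -6*exp(2*x)/25 + C1*exp(-3*x) + C2*x*exp(-3*x).
Apply the initial conditions: w(0) = -6/25 + C1 = 2 and w'(0) = -12/25 + C2 - 3*C1 = -1. Solving gives C1 = 56/25, C2 = 31/5.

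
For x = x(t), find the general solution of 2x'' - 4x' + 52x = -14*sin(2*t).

Divide through by 2: x'' - 2x' + 26x = -7*sin(2*t).
Characteristic equation r² - 2r + 26 = 0 has discriminant (-2)² - 4·(26) = -100 < 0, so r = 1 ± 5i.
Hence x_h = C1*cos(5*t)*exp(t) + C2*exp(t)*sin(5*t).
Try x_p = A*cos(2*t) + B*sin(2*t). Substituting and equating the coefficients of cos(2t) and sin(2t) gives A = -7/125, B = -77/250, so x_p = -77*sin(2*t)/250 - 7*cos(2*t)/125.

x = -77*sin(2*t)/250 - 7*cos(2*t)/125 + C1*cos(5*t)*exp(t) + C2*exp(t)*sin(5*t)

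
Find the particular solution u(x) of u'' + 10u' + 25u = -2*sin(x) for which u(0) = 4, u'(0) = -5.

u = -12*sin(x)/169 + 5*cos(x)/169 + 671*exp(-5*x)/169 + 194*x*exp(-5*x)/13

Characteristic equation r² + 10r + 25 = 0 has discriminant (10)² - 4·(25) = 0, so r = -5 is a repeated root.
Hence u_h = (C1 + C2*x)*exp(-5*x).
Try u_p = A*cos(x) + B*sin(x). Substituting and equating the coefficients of cos(x) and sin(x) gives A = 5/169, B = -12/169, so u_p = -12*sin(x)/169 + 5*cos(x)/169.
General solution: u = -12*sin(x)/169 + 5*cos(x)/169 + C1*exp(-5*x) + C2*x*exp(-5*x).
Apply the initial conditions: u(0) = 5/169 + C1 = 4 and u'(0) = -12/169 + C2 - 5*C1 = -5. Solving gives C1 = 671/169, C2 = 194/13.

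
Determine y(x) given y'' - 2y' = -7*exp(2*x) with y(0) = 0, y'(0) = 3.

y = -13/4 + 13*exp(2*x)/4 - 7*x*exp(2*x)/2

Characteristic equation r² - 2r = 0 factors as (r - 2)r = 0, so r = 2, 0.
Hence y_h = C1*exp(2*x) + C2.
Since exp(2*x) solves the homogeneous equation (r = 2 is a root of multiplicity 1), multiply the trial by x. Try y_p = A*x*exp(2*x). Substituting into the equation and dividing by exp(2*x) gives A = -7/2, so y_p = -7*x*exp(2*x)/2.
General solution: y = C2 + C1*exp(2*x) - 7*x*exp(2*x)/2.
Apply the initial conditions: y(0) = C1 + C2 = 0 and y'(0) = -7/2 + 2*C1 = 3. Solving gives C1 = 13/4, C2 = -13/4.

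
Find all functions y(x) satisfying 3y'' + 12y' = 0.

y = C2 + C1*exp(-4*x)

Divide through by 3: y'' + 4y' = 0.
Characteristic equation r² + 4r = 0 factors as (r + 4)r = 0, so r = -4, 0.
Hence y_h = C1*exp(-4*x) + C2.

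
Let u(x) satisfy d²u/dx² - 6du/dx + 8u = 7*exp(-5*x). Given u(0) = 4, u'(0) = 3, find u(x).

u = 6*exp(2*x) - 19*exp(4*x)/9 + exp(-5*x)/9

Characteristic equation r² - 6r + 8 = 0 factors as (r - 4)(r - 2) = 0, so r = 4, 2.
Hence u_h = C1*exp(4*x) + C2*exp(2*x).
Try u_p = A*exp(-5*x). Substituting into the equation and dividing by exp(-5*x) gives A = 1/9, so u_p = exp(-5*x)/9.
General solution: u = exp(-5*x)/9 + C1*exp(4*x) + C2*exp(2*x).
Apply the initial conditions: u(0) = 1/9 + C1 + C2 = 4 and u'(0) = -5/9 + 2*C2 + 4*C1 = 3. Solving gives C1 = -19/9, C2 = 6.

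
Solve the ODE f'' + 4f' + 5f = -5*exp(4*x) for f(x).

f = -5*exp(4*x)/37 + C1*cos(x)*exp(-2*x) + C2*exp(-2*x)*sin(x)

Characteristic equation r² + 4r + 5 = 0 has discriminant (4)² - 4·(5) = -4 < 0, so r = -2 ± i.
Hence f_h = C1*cos(x)*exp(-2*x) + C2*exp(-2*x)*sin(x).
Try f_p = A*exp(4*x). Substituting into the equation and dividing by exp(4*x) gives A = -5/37, so f_p = -5*exp(4*x)/37.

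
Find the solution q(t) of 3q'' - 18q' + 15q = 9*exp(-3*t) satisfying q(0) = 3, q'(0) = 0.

q = -21*exp(5*t)/32 + 3*exp(-3*t)/32 + 57*exp(t)/16

Divide through by 3: q'' - 6q' + 5q = 3*exp(-3*t).
Characteristic equation r² - 6r + 5 = 0 factors as (r - 1)(r - 5) = 0, so r = 1, 5.
Hence q_h = C1*exp(t) + C2*exp(5*t).
Try q_p = A*exp(-3*t). Substituting into the equation and dividing by exp(-3*t) gives A = 3/32, so q_p = 3*exp(-3*t)/32.
General solution: q = 3*exp(-3*t)/32 + C1*exp(t) + C2*exp(5*t).
Apply the initial conditions: q(0) = 3/32 + C1 + C2 = 3 and q'(0) = -9/32 + C1 + 5*C2 = 0. Solving gives C1 = 57/16, C2 = -21/32.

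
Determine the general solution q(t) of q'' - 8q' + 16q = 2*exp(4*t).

q = C1*exp(4*t) + t**2*exp(4*t) + C2*t*exp(4*t)

Characteristic equation r² - 8r + 16 = 0 has discriminant (-8)² - 4·(16) = 0, so r = 4 is a repeated root.
Hence q_h = (C1 + C2*t)*exp(4*t).
Since exp(4*t) solves the homogeneous equation (r = 4 is a root of multiplicity 2), multiply the trial by t^2. Try q_p = A*t^2*exp(4*t). Substituting into the equation and dividing by exp(4*t) gives A = 1, so q_p = t^2*exp(4*t).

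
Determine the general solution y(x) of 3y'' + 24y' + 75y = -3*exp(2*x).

Divide through by 3: y'' + 8y' + 25y = -exp(2*x).
Characteristic equation r² + 8r + 25 = 0 has discriminant (8)² - 4·(25) = -36 < 0, so r = -4 ± 3i.
Hence y_h = C1*cos(3*x)*exp(-4*x) + C2*exp(-4*x)*sin(3*x).
Try y_p = A*exp(2*x). Substituting into the equation and dividing by exp(2*x) gives A = -1/45, so y_p = -exp(2*x)/45.

y = -exp(2*x)/45 + C1*cos(3*x)*exp(-4*x) + C2*exp(-4*x)*sin(3*x)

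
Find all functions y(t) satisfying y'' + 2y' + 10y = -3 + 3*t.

y = -9/25 + 3*t/10 + C1*cos(3*t)*exp(-t) + C2*exp(-t)*sin(3*t)

Characteristic equation r² + 2r + 10 = 0 has discriminant (2)² - 4·(10) = -36 < 0, so r = -1 ± 3i.
Hence y_h = C1*cos(3*t)*exp(-t) + C2*exp(-t)*sin(3*t).
For the particular solution try y_p = A0 + A1*t. Substituting and matching coefficients of each power of t gives A0 = -9/25, A1 = 3/10, so y_p = -9/25 + 3*t/10.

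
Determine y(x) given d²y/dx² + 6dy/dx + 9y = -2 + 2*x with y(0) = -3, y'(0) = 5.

y = -10/27 - 71*exp(-3*x)/27 + 2*x/9 - 28*x*exp(-3*x)/9

Characteristic equation r² + 6r + 9 = 0 has discriminant (6)² - 4·(9) = 0, so r = -3 is a repeated root.
Hence y_h = (C1 + C2*x)*exp(-3*x).
For the particular solution try y_p = A0 + A1*x. Substituting and matching coefficients of each power of x gives A0 = -10/27, A1 = 2/9, so y_p = -10/27 + 2*x/9.
General solution: y = -10/27 + 2*x/9 + C1*exp(-3*x) + C2*x*exp(-3*x).
Apply the initial conditions: y(0) = -10/27 + C1 = -3 and y'(0) = 2/9 + C2 - 3*C1 = 5. Solving gives C1 = -71/27, C2 = -28/9.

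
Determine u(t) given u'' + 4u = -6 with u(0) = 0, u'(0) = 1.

u = -3/2 + sin(2*t)/2 + 3*cos(2*t)/2

Characteristic equation r² + 4 = 0 has discriminant (0)² - 4·(4) = -16 < 0, so r = ± 2i.
Hence u_h = C1*cos(2*t) + C2*sin(2*t).
For the particular solution try u_p = A0. Substituting and matching coefficients of each power of t gives A0 = -3/2, so u_p = -3/2.
General solution: u = -3/2 + C1*cos(2*t) + C2*sin(2*t).
Apply the initial conditions: u(0) = -3/2 + C1 = 0 and u'(0) = 2*C2 = 1. Solving gives C1 = 3/2, C2 = 1/2.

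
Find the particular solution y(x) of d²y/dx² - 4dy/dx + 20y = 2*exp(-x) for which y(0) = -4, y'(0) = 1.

Characteristic equation r² - 4r + 20 = 0 has discriminant (-4)² - 4·(20) = -64 < 0, so r = 2 ± 4i.
Hence y_h = C1*cos(4*x)*exp(2*x) + C2*exp(2*x)*sin(4*x).
Try y_p = A*exp(-x). Substituting into the equation and dividing by exp(-x) gives A = 2/25, so y_p = 2*exp(-x)/25.
General solution: y = 2*exp(-x)/25 + C1*cos(4*x)*exp(2*x) + C2*exp(2*x)*sin(4*x).
Apply the initial conditions: y(0) = 2/25 + C1 = -4 and y'(0) = -2/25 + 2*C1 + 4*C2 = 1. Solving gives C1 = -102/25, C2 = 231/100.

y = 2*exp(-x)/25 - 102*cos(4*x)*exp(2*x)/25 + 231*exp(2*x)*sin(4*x)/100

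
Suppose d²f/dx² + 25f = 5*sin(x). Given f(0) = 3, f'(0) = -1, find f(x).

f = 3*cos(5*x) - 29*sin(5*x)/120 + 5*sin(x)/24

Characteristic equation r² + 25 = 0 has discriminant (0)² - 4·(25) = -100 < 0, so r = ± 5i.
Hence f_h = C1*cos(5*x) + C2*sin(5*x).
Try f_p = A*cos(x) + B*sin(x). Substituting and equating the coefficients of cos(x) and sin(x) gives A = 0, B = 5/24, so f_p = 5*sin(x)/24.
General solution: f = 5*sin(x)/24 + C1*cos(5*x) + C2*sin(5*x).
Apply the initial conditions: f(0) = C1 = 3 and f'(0) = 5/24 + 5*C2 = -1. Solving gives C1 = 3, C2 = -29/120.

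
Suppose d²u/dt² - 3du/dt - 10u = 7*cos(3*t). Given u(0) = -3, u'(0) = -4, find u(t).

Characteristic equation r² - 3r - 10 = 0 factors as (r + 2)(r - 5) = 0, so r = -2, 5.
Hence u_h = C1*exp(-2*t) + C2*exp(5*t).
Try u_p = A*cos(3*t) + B*sin(3*t). Substituting and equating the coefficients of cos(3t) and sin(3t) gives A = -133/442, B = -63/442, so u_p = -133*cos(3*t)/442 - 63*sin(3*t)/442.
General solution: u = -133*cos(3*t)/442 - 63*sin(3*t)/442 + C1*exp(-2*t) + C2*exp(5*t).
Apply the initial conditions: u(0) = -133/442 + C1 + C2 = -3 and u'(0) = -189/442 - 2*C1 + 5*C2 = -4. Solving gives C1 = -129/91, C2 = -305/238.

u = -305*exp(5*t)/238 - 133*cos(3*t)/442 - 129*exp(-2*t)/91 - 63*sin(3*t)/442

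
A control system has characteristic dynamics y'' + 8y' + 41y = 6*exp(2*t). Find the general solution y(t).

Characteristic equation r² + 8r + 41 = 0 has discriminant (8)² - 4·(41) = -100 < 0, so r = -4 ± 5i.
Hence y_h = C1*cos(5*t)*exp(-4*t) + C2*exp(-4*t)*sin(5*t).
Try y_p = A*exp(2*t). Substituting into the equation and dividing by exp(2*t) gives A = 6/61, so y_p = 6*exp(2*t)/61.

y = 6*exp(2*t)/61 + C1*cos(5*t)*exp(-4*t) + C2*exp(-4*t)*sin(5*t)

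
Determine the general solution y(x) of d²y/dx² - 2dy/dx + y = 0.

y = C1*exp(x) + C2*x*exp(x)

Characteristic equation r² - 2r + 1 = 0 has discriminant (-2)² - 4·(1) = 0, so r = 1 is a repeated root.
Hence y_h = (C1 + C2*x)*exp(x).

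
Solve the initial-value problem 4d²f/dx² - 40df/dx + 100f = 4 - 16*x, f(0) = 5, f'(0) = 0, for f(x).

f = -3/125 - 4*x/25 + 628*exp(5*x)/125 - 624*x*exp(5*x)/25

Divide through by 4: f'' - 10f' + 25f = 1 - 4*x.
Characteristic equation r² - 10r + 25 = 0 has discriminant (-10)² - 4·(25) = 0, so r = 5 is a repeated root.
Hence f_h = (C1 + C2*x)*exp(5*x).
For the particular solution try f_p = A0 + A1*x. Substituting and matching coefficients of each power of x gives A0 = -3/125, A1 = -4/25, so f_p = -3/125 - 4*x/25.
General solution: f = -3/125 - 4*x/25 + C1*exp(5*x) + C2*x*exp(5*x).
Apply the initial conditions: f(0) = -3/125 + C1 = 5 and f'(0) = -4/25 + C2 + 5*C1 = 0. Solving gives C1 = 628/125, C2 = -624/25.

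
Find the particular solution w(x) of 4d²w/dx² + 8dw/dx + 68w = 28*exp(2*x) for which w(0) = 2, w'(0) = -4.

Divide through by 4: w'' + 2w' + 17w = 7*exp(2*x).
Characteristic equation r² + 2r + 17 = 0 has discriminant (2)² - 4·(17) = -64 < 0, so r = -1 ± 4i.
Hence w_h = C1*cos(4*x)*exp(-x) + C2*exp(-x)*sin(4*x).
Try w_p = A*exp(2*x). Substituting into the equation and dividing by exp(2*x) gives A = 7/25, so w_p = 7*exp(2*x)/25.
General solution: w = 7*exp(2*x)/25 + C1*cos(4*x)*exp(-x) + C2*exp(-x)*sin(4*x).
Apply the initial conditions: w(0) = 7/25 + C1 = 2 and w'(0) = 14/25 - C1 + 4*C2 = -4. Solving gives C1 = 43/25, C2 = -71/100.

w = 7*exp(2*x)/25 - 71*exp(-x)*sin(4*x)/100 + 43*cos(4*x)*exp(-x)/25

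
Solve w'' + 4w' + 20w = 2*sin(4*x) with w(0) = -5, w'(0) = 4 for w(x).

w = -2*cos(4*x)/17 + sin(4*x)/34 - 83*cos(4*x)*exp(-2*x)/17 - 25*exp(-2*x)*sin(4*x)/17

Characteristic equation r² + 4r + 20 = 0 has discriminant (4)² - 4·(20) = -64 < 0, so r = -2 ± 4i.
Hence w_h = C1*cos(4*x)*exp(-2*x) + C2*exp(-2*x)*sin(4*x).
Try w_p = A*cos(4*x) + B*sin(4*x). Substituting and equating the coefficients of cos(4x) and sin(4x) gives A = -2/17, B = 1/34, so w_p = -2*cos(4*x)/17 + sin(4*x)/34.
General solution: w = -2*cos(4*x)/17 + sin(4*x)/34 + C1*cos(4*x)*exp(-2*x) + C2*exp(-2*x)*sin(4*x).
Apply the initial conditions: w(0) = -2/17 + C1 = -5 and w'(0) = 2/17 - 2*C1 + 4*C2 = 4. Solving gives C1 = -83/17, C2 = -25/17.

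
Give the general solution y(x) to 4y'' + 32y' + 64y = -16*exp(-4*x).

y = C1*exp(-4*x) - 2*x**2*exp(-4*x) + C2*x*exp(-4*x)

Divide through by 4: y'' + 8y' + 16y = -4*exp(-4*x).
Characteristic equation r² + 8r + 16 = 0 has discriminant (8)² - 4·(16) = 0, so r = -4 is a repeated root.
Hence y_h = (C1 + C2*x)*exp(-4*x).
Since exp(-4*x) solves the homogeneous equation (r = -4 is a root of multiplicity 2), multiply the trial by x^2. Try y_p = A*x^2*exp(-4*x). Substituting into the equation and dividing by exp(-4*x) gives A = -2, so y_p = -2*x^2*exp(-4*x).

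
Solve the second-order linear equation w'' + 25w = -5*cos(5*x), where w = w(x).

Characteristic equation r² + 25 = 0 has discriminant (0)² - 4·(25) = -100 < 0, so r = ± 5i.
Hence w_h = C1*cos(5*x) + C2*sin(5*x).
Since ±5i are characteristic roots, multiply the trial by x. Try w_p = x*(A*cos(5*x) + B*sin(5*x)). Substituting and equating the coefficients of cos(5x) and sin(5x) gives A = 0, B = -1/2, so w_p = -x*sin(5*x)/2.

w = C1*cos(5*x) + C2*sin(5*x) - x*sin(5*x)/2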